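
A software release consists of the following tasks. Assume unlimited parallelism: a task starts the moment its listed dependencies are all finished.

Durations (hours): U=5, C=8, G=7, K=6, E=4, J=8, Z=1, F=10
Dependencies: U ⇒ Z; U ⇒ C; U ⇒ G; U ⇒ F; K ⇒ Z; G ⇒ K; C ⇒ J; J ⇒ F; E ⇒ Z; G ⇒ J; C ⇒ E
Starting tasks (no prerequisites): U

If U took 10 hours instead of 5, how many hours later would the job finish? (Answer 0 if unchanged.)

5

Baseline: U→C→J→F = 5+8+8+10 = 31 → 31 hours.
U lies on that path, so at 10 hours the path becomes 36 hours.
That remains the longest chain; total 36 hours.
Change in finish: 36 − 31 = +5 hours.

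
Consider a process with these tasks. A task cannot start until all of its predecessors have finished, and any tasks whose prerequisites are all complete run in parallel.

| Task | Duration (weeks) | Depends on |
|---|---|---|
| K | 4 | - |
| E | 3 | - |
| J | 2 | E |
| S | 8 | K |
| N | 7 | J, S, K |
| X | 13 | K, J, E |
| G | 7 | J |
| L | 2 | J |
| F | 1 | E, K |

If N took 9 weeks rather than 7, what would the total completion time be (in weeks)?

21

Baseline: K→S→N = 4+8+7 = 19 → 19 weeks.
N is on the critical path; changing it to 9 makes that path 21 weeks.
The critical path is still K→S→N; finish is now 21 weeks.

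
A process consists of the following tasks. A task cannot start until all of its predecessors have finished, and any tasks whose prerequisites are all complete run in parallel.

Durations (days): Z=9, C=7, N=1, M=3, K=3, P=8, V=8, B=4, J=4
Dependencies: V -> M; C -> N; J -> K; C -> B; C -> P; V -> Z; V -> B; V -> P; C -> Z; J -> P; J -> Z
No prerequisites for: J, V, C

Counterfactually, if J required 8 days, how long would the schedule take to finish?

Baseline: V→Z = 8+9 = 17 → 17 days.
J has 4 days of float (longest path through it is 13).
New critical path: J→Z = 8+9 = 17 ⇒ 17 days.

17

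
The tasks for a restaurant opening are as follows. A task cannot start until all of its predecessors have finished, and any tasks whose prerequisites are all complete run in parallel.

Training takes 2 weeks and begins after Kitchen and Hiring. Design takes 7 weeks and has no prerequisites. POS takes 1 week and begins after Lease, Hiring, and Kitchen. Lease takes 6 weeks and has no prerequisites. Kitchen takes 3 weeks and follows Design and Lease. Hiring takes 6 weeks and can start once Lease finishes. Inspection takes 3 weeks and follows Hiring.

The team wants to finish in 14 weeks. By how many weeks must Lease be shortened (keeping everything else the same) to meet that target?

1

Current finish: 15 weeks; target: 14.
Lease is on every critical path, so each week cut from Lease cuts the finish by one (this holds down to a finish of 12).
Need 15 − 14 = 1 week off Lease → Lease becomes 5 weeks, finish becomes 14.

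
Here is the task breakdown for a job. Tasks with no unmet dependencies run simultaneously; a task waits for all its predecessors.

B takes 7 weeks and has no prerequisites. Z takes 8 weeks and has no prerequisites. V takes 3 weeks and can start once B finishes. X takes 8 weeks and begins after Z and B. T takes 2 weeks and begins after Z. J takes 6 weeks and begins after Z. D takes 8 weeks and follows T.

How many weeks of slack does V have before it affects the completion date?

Critical path: Z→T→D = 8+2+8 = 18, so the finish is 18 weeks.
Longest path through V: 10 weeks (earliest finish 10, latest finish 18).
Float = 18 − 10 = 8.

8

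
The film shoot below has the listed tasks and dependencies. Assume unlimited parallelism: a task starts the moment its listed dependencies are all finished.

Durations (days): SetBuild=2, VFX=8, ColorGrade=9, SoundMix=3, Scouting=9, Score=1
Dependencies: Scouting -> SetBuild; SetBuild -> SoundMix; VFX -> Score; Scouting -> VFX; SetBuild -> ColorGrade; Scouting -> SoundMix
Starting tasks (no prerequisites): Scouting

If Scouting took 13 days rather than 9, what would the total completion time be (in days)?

24

Critical path before the change: Scouting→SetBuild→ColorGrade = 9+2+9 = 20 giving 20 days.
Scouting is on the critical path; changing it to 13 makes that path 24 days.
The critical path is still Scouting→SetBuild→ColorGrade; finish is now 24 days.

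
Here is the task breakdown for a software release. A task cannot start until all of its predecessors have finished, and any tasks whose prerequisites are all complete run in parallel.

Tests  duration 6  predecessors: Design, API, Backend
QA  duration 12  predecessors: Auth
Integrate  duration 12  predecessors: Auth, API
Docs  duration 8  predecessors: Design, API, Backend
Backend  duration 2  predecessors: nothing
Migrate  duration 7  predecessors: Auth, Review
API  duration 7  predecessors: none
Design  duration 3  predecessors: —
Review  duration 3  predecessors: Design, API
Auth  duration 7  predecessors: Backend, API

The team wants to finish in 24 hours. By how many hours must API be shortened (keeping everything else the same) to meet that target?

2

Current finish: 26 hours; target: 24.
API is on every critical path, so each hour cut from API cuts the finish by one (this holds down to a finish of 21).
Need 26 − 24 = 2 hours off API → API becomes 5 hours, finish becomes 24.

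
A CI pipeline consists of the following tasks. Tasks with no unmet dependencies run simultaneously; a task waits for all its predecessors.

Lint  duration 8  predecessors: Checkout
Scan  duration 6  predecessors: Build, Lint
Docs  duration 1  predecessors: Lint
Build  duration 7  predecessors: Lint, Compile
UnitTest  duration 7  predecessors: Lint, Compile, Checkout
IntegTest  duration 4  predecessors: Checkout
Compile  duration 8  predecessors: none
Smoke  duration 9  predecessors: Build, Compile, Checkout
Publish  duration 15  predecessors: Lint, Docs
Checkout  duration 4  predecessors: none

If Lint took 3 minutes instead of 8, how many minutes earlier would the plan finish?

As given, the longest chain is Checkout→Lint→Build→Smoke = 4+8+7+9 = 28, so the finish is 28 minutes.
Lint is on the critical path; changing it to 3 makes that path 23 minutes.
Now Compile→Build→Smoke = 8+7+9 = 24 is longest, so the finish becomes 24 minutes.
Change in finish: 24 − 28 = -4 minutes.

4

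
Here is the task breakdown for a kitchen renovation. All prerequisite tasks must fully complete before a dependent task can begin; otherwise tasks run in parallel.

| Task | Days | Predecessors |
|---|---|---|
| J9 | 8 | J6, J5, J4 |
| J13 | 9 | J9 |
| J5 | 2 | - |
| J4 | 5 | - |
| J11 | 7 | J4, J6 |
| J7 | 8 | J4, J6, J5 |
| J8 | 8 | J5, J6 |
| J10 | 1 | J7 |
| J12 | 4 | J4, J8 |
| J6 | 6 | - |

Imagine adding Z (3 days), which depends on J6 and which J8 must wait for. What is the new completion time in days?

Originally the kitchen renovation takes 23 days.
With Z inserted, J8 now waits for max(J5, J6, Z).
New critical path: J6→J9→J13 = 6+8+9 = 23 ⇒ 23 days.

23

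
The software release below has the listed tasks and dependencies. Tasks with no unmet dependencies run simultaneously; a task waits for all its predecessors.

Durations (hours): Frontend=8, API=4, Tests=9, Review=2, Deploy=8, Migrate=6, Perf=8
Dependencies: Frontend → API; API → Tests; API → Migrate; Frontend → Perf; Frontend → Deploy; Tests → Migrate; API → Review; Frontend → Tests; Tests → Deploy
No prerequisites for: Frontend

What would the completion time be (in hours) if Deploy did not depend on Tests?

27

With the dependency in place, Frontend→API→Tests→Deploy = 8+4+9+8 = 29 sets the finish at 29 hours.
Without Tests→Deploy, Deploy's earliest start moves from 21 to 8.
New critical path: Frontend→API→Tests→Migrate = 8+4+9+6 = 27 ⇒ 27 hours.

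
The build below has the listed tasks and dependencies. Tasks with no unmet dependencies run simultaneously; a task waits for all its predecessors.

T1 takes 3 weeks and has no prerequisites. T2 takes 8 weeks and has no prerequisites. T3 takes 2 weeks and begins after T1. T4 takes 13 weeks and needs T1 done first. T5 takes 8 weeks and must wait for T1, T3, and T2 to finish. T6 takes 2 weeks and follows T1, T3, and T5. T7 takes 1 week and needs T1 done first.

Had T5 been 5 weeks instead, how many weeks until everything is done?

16

The binding path is T2→T5→T6 = 8+8+2 = 18; finish at 18 weeks.
Since T5 is critical, the -3 change carries straight to that chain (now 15 weeks).
New critical path: T1→T4 = 3+13 = 16 ⇒ 16 weeks.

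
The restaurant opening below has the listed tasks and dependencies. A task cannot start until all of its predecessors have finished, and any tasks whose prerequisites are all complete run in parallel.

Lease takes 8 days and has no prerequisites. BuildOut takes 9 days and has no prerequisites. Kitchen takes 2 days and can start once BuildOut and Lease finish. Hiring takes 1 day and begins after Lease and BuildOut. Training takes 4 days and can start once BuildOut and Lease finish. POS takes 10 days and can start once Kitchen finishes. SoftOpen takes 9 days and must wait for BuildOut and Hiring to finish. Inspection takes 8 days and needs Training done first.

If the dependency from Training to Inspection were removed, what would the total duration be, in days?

Before: longest chain BuildOut→Kitchen→POS = 9+2+10 = 21, finish 21.
Without Training→Inspection, Inspection's earliest start moves from 13 to 0.
New critical path: BuildOut→Kitchen→POS = 9+2+10 = 21 ⇒ 21 days.

21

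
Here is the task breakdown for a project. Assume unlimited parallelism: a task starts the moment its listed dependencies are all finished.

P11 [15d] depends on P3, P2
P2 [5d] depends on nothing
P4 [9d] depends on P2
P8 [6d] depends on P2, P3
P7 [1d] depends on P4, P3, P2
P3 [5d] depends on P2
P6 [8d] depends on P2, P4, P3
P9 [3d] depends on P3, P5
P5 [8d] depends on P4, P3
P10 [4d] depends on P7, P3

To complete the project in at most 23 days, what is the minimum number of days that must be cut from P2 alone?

2

Current finish: 25 days; target: 23.
P2 is on every critical path, so each day cut from P2 cuts the finish by one (this holds down to a finish of 21).
Need 25 − 23 = 2 days off P2 → P2 becomes 3 days, finish becomes 23.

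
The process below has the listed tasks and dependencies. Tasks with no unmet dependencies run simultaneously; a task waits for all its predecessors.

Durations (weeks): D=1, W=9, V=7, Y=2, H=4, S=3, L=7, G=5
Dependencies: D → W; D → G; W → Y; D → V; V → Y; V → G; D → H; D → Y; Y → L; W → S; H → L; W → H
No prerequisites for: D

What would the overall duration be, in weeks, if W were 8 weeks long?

20

Baseline: D→W→H→L = 1+9+4+7 = 21 → 21 weeks.
W lies on that path, so at 8 weeks the path becomes 20 weeks.
That remains the longest chain; total 20 weeks.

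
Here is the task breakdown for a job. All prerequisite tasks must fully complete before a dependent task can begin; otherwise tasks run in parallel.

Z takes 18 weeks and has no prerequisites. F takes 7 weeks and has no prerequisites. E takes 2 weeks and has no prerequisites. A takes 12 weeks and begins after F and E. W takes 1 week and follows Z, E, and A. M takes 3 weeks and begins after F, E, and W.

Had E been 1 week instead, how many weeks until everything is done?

23

The binding path is F→A→W→M = 7+12+1+3 = 23; finish at 23 weeks.
The longest path through E is only 18 weeks, so E has float 5.
No other chain overtakes it, so the finish is 23 weeks.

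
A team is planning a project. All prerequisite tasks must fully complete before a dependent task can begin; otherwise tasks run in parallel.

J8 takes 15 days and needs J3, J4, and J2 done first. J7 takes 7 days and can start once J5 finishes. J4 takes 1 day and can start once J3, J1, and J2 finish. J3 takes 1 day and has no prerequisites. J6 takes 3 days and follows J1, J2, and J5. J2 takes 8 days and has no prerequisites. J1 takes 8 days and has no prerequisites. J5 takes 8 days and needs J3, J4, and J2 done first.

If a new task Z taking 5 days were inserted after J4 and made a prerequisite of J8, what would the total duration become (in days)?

29

Originally the project takes 24 days.
With Z inserted, J8 now waits for max(J3, J4, J2, Z).
New critical path: J1→J4→Z→J8 = 8+1+5+15 = 29 ⇒ 29 days.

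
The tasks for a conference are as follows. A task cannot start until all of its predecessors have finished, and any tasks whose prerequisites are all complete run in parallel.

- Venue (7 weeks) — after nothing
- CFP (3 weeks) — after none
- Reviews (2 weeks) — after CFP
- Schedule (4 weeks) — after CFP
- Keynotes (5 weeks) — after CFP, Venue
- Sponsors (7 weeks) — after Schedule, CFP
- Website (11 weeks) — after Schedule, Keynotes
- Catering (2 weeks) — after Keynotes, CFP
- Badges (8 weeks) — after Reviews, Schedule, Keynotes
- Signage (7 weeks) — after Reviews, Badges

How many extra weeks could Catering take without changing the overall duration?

13

Venue→Keynotes→Badges→Signage = 7+5+8+7 = 27 sets the makespan at 27 weeks.
Longest path through Catering: 14 weeks (earliest finish 14, latest finish 27).
Float = 27 − 14 = 13.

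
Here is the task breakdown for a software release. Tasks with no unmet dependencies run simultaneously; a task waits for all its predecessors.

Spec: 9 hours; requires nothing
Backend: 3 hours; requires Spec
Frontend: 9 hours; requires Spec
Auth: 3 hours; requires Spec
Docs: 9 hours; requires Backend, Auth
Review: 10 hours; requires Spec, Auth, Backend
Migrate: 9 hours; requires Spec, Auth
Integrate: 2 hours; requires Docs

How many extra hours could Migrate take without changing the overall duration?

2

Critical path: Spec→Backend→Docs→Integrate = 9+3+9+2 = 23, so the finish is 23 hours.
Longest path through Migrate: 21 hours (earliest finish 21, latest finish 23).
Slack of Migrate = 14 − 12 = 2 hours.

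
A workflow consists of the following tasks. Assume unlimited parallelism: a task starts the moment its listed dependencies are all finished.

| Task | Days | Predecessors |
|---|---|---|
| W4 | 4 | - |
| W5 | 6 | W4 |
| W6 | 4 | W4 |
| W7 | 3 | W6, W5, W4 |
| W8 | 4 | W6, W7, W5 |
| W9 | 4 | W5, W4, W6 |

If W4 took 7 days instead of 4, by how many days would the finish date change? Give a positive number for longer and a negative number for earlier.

Critical path before the change: W4→W5→W7→W8 = 4+6+3+4 = 17 giving 17 days.
W4 lies on that path, so at 7 days the path becomes 20 days.
No other chain overtakes it, so the finish is 20 days.
Change in finish: 20 − 17 = +3 days.

3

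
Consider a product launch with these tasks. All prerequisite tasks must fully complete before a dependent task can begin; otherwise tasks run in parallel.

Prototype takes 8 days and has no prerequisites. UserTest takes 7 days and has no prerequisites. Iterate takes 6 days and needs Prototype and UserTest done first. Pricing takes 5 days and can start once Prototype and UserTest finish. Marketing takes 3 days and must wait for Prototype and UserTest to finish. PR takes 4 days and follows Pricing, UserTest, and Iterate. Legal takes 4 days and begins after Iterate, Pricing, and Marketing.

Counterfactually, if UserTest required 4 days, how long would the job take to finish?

Actual critical path: Prototype→Iterate→PR = 8+6+4 = 18 ⇒ 18 days.
UserTest has 1 day of float (longest path through it is 17).
The critical path is still Prototype→Iterate→PR; finish is now 18 days.

18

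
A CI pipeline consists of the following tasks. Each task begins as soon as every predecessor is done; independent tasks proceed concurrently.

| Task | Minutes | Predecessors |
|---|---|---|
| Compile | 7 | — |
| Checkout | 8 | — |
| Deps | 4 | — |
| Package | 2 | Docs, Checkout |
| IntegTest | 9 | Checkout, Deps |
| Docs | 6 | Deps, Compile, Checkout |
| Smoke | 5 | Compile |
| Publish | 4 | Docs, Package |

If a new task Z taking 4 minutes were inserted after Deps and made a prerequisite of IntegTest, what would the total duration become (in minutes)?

20

Originally the job takes 20 minutes.
With Z inserted, IntegTest now waits for max(Checkout, Deps, Z).
New critical path: Checkout→Docs→Package→Publish = 8+6+2+4 = 20 ⇒ 20 minutes.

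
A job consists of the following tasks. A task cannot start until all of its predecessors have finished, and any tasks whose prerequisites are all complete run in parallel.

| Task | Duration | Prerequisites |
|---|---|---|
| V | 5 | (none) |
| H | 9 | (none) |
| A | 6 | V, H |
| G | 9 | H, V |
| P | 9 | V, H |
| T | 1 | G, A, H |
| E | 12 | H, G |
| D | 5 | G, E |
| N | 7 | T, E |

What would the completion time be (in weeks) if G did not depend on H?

33

With the dependency in place, H→G→E→N = 9+9+12+7 = 37 sets the finish at 37 weeks.
Without H→G, G's earliest start moves from 9 to 5.
The longest chain is now V→G→E→N = 5+9+12+7 = 33, so the schedule takes 33 weeks.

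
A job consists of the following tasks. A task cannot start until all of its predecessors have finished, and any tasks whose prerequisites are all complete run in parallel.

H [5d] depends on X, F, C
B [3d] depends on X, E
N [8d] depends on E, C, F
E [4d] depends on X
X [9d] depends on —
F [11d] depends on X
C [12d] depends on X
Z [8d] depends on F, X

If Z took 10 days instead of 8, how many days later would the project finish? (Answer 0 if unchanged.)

1

As given, the longest chain is X→C→N = 9+12+8 = 29, so the finish is 29 days.
Z has 1 day of float (longest path through it is 28).
Now X→F→Z = 9+11+10 = 30 is longest, so the finish becomes 30 days.
Change in finish: 30 − 29 = +1 days.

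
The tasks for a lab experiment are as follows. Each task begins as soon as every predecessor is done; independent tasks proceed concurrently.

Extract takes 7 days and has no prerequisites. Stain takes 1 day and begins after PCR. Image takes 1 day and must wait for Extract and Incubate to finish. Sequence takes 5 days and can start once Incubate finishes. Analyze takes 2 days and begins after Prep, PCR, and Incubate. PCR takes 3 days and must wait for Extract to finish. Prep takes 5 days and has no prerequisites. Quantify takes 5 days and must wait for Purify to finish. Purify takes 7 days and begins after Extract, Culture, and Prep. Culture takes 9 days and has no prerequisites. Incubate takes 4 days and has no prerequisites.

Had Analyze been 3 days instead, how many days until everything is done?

21

The binding path is Culture→Purify→Quantify = 9+7+5 = 21; finish at 21 days.
The longest path through Analyze is only 12 days, so Analyze has float 9.
The critical path is still Culture→Purify→Quantify; finish is now 21 days.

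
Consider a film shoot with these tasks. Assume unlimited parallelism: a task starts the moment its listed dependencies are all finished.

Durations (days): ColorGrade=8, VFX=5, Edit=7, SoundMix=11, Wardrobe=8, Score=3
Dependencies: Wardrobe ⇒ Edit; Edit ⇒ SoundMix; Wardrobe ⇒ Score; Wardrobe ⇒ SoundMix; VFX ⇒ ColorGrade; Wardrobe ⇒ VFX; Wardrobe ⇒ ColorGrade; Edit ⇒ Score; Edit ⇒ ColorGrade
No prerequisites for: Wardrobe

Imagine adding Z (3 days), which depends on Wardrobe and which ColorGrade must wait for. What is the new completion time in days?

26

Originally the project takes 26 days.
With Z inserted, ColorGrade now waits for max(VFX, Edit, Wardrobe, Z).
New critical path: Wardrobe→Edit→SoundMix = 8+7+11 = 26 ⇒ 26 days.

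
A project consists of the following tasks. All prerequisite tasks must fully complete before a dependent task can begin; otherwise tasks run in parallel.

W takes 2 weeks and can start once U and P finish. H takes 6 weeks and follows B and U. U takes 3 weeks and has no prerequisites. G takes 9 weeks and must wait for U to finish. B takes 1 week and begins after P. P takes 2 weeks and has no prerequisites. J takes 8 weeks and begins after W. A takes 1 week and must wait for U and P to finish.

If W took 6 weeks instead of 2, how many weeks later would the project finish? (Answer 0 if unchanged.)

4

Critical path before the change: U→W→J = 3+2+8 = 13 giving 13 weeks.
W lies on that path, so at 6 weeks the path becomes 17 weeks.
That remains the longest chain; total 17 weeks.
Change in finish: 17 − 13 = +4 weeks.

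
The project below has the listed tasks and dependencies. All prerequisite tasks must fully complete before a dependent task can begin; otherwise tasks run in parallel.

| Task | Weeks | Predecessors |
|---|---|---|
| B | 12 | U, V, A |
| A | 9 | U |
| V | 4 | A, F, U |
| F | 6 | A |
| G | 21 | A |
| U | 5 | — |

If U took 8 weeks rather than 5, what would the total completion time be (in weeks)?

As given, the longest chain is U→A→F→V→B = 5+9+6+4+12 = 36, so the finish is 36 weeks.
U is on the critical path; changing it to 8 makes that path 39 weeks.
That remains the longest chain; total 39 weeks.

39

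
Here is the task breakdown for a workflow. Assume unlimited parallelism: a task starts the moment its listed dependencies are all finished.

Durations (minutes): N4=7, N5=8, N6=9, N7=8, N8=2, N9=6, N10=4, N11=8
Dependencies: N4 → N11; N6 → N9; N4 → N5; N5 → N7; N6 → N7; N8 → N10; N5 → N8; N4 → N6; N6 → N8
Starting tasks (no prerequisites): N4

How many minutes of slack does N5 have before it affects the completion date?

1

The longest chain is N4→N6→N7 = 7+9+8 = 24; overall finish 24 minutes.
Longest path through N5: 23 minutes (earliest finish 15, latest finish 16).
Float = 24 − 23 = 1.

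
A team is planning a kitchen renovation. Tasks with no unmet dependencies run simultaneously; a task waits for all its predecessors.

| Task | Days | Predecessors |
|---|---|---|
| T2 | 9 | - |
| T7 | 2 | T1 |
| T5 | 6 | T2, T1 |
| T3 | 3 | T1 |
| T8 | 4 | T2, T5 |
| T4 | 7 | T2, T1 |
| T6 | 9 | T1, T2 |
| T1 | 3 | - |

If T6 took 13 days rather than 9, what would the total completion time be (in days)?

Critical path before the change: T2→T5→T8 = 9+6+4 = 19 giving 19 days.
T6 is off the critical path — its longest chain is 18 days, giving 1 of slack.
Now T2→T6 = 9+13 = 22 is longest, so the finish becomes 22 days.

22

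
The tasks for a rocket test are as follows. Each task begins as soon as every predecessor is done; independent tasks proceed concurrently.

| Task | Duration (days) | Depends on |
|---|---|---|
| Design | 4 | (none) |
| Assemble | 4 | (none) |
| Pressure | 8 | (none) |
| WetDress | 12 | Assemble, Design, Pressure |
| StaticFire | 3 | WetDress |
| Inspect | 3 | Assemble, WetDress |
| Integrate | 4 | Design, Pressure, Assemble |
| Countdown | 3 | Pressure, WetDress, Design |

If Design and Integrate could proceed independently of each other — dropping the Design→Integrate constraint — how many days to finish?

23

Original critical path: Pressure→WetDress→StaticFire = 8+12+3 = 23 ⇒ 23 days.
Dropping Design→Integrate doesn't change Integrate's earliest start (8); another predecessor still binds.
New critical path: Pressure→WetDress→StaticFire = 8+12+3 = 23 ⇒ 23 days.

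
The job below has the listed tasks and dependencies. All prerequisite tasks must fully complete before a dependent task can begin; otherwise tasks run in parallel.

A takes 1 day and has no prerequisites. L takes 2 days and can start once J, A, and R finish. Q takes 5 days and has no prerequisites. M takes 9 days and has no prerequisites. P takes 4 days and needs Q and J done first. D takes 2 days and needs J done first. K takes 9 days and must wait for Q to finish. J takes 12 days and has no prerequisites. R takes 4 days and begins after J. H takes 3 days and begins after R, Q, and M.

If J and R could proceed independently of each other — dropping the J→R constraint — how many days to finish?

16

Original critical path: J→R→H = 12+4+3 = 19 ⇒ 19 days.
Without J→R, R's earliest start moves from 12 to 0.
After: J→P = 12+4 = 16 → 16 days.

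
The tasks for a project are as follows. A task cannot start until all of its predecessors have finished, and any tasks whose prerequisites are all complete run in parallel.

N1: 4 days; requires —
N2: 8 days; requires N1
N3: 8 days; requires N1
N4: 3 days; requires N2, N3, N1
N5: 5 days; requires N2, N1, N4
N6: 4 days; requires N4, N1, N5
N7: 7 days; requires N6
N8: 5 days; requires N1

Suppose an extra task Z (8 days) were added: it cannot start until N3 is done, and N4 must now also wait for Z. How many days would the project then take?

39

Originally the project takes 31 days.
With Z inserted, N4 now waits for max(N2, N3, N1, Z).
New critical path: N1→N3→Z→N4→N5→N6→N7 = 4+8+8+3+5+4+7 = 39 ⇒ 39 days.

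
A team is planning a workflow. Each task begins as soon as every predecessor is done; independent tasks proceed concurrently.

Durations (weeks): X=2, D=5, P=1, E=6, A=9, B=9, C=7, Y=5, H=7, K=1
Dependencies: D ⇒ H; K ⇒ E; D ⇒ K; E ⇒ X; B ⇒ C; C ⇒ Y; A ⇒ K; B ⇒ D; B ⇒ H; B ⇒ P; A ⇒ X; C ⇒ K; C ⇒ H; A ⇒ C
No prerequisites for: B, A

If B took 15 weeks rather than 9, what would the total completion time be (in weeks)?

As given, the longest chain is B→C→K→E→X = 9+7+1+6+2 = 25, so the finish is 25 weeks.
Since B is critical, the +6 change carries straight to that chain (now 31 weeks).
That remains the longest chain; total 31 weeks.

31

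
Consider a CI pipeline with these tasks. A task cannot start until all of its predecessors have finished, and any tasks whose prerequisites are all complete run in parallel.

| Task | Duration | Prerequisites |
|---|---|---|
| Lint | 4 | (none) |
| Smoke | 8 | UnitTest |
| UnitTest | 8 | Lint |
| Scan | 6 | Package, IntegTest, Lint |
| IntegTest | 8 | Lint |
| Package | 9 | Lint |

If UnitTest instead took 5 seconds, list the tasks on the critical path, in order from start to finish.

Lint, Package, Scan

Actual critical path: Lint→UnitTest→Smoke = 4+8+8 = 20 ⇒ 20 seconds.
Since UnitTest is critical, the -3 change carries straight to that chain (now 17 seconds).
Now Lint→Package→Scan = 4+9+6 = 19 is longest, so the finish becomes 19 seconds.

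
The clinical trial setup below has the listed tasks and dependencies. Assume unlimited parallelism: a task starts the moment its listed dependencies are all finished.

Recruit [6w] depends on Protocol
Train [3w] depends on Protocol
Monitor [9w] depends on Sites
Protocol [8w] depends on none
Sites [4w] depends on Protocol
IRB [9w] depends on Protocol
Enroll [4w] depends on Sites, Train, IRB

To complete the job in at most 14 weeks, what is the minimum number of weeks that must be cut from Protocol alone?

7

Current finish: 21 weeks; target: 14.
Protocol is on every critical path, so each week cut from Protocol cuts the finish by one (this holds down to a finish of 14).
Need 21 − 14 = 7 weeks off Protocol → Protocol becomes 1 week, finish becomes 14.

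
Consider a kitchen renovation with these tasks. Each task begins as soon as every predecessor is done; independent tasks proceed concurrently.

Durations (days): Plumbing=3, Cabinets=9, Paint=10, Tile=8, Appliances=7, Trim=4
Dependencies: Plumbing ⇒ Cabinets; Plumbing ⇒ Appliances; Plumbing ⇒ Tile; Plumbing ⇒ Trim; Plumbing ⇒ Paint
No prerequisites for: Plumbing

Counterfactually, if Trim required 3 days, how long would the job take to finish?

13

Critical path before the change: Plumbing→Paint = 3+10 = 13 giving 13 days.
The longest path through Trim is only 7 days, so Trim has float 6.
No other chain overtakes it, so the finish is 13 days.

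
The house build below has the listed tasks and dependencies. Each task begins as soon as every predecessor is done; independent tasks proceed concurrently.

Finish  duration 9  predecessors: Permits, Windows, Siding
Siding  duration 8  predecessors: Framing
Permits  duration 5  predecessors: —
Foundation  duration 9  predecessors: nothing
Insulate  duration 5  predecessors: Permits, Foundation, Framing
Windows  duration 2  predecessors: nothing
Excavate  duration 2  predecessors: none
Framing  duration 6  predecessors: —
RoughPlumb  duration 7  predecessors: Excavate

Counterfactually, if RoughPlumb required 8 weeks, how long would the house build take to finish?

Critical path before the change: Framing→Siding→Finish = 6+8+9 = 23 giving 23 weeks.
The longest path through RoughPlumb is only 9 weeks, so RoughPlumb has float 14.
No other chain overtakes it, so the finish is 23 weeks.

23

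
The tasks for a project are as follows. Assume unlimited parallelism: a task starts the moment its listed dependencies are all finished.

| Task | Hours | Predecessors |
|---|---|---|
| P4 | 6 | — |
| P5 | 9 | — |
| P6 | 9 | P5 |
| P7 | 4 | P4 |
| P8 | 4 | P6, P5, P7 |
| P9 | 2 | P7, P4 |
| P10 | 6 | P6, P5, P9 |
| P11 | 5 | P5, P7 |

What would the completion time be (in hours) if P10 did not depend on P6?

22

Before: longest chain P5→P6→P10 = 9+9+6 = 24, finish 24.
Without P6→P10, P10's earliest start moves from 18 to 12.
The longest chain is now P5→P6→P8 = 9+9+4 = 22, so the job takes 22 hours.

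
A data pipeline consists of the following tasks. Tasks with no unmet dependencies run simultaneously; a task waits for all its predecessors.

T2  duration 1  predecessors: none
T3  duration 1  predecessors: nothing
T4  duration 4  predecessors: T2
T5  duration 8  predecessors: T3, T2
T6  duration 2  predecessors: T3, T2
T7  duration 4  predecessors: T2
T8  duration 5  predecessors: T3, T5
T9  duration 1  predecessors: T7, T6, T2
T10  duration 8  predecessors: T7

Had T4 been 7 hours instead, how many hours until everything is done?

14

As given, the longest chain is T2→T5→T8 = 1+8+5 = 14, so the finish is 14 hours.
T4 is off the critical path — its longest chain is 5 hours, giving 9 of slack.
The critical path is still T2→T5→T8; finish is now 14 hours.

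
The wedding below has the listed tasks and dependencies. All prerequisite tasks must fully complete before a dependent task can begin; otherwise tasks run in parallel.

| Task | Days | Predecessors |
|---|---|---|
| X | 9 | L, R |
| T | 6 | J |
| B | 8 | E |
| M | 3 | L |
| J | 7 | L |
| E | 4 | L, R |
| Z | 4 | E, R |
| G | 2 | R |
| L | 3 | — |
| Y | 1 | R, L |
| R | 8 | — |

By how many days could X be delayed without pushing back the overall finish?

3

R→E→B = 8+4+8 = 20 sets the makespan at 20 days.
The longest chain containing X totals 17 days.
Slack of X = 11 − 8 = 3 days.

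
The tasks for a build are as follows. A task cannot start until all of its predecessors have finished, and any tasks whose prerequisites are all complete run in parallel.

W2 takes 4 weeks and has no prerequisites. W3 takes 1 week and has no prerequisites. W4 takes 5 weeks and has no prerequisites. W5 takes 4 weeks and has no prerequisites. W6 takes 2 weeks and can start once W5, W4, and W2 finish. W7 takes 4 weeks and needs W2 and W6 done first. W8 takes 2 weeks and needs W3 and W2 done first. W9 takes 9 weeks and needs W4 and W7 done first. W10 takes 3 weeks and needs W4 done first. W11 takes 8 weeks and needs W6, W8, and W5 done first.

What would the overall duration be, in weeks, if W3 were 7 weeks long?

Baseline: W4→W6→W7→W9 = 5+2+4+9 = 20 → 20 weeks.
W3 has 9 weeks of float (longest path through it is 11).
The critical path is still W4→W6→W7→W9; finish is now 20 weeks.

20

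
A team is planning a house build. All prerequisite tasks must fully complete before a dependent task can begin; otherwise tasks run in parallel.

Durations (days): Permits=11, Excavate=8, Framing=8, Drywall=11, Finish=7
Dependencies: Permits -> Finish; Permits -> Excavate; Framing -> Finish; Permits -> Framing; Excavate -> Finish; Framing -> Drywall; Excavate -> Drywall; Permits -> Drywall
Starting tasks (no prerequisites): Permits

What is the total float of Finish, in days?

Permits→Excavate→Drywall = 11+8+11 = 30 sets the makespan at 30 days.
Longest path through Finish: 26 days (earliest finish 26, latest finish 30).
So Finish can slip 30 − 26 = 4 days.

4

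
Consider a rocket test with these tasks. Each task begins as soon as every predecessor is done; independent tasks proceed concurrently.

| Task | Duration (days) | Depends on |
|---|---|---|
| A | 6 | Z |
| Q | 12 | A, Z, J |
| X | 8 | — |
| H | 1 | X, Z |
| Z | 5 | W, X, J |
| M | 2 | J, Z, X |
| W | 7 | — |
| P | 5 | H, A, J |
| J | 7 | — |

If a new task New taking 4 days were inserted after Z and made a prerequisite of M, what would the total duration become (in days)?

Originally the schedule takes 31 days.
With New inserted, M now waits for max(J, Z, X, New).
New critical path: X→Z→A→Q = 8+5+6+12 = 31 ⇒ 31 days.

31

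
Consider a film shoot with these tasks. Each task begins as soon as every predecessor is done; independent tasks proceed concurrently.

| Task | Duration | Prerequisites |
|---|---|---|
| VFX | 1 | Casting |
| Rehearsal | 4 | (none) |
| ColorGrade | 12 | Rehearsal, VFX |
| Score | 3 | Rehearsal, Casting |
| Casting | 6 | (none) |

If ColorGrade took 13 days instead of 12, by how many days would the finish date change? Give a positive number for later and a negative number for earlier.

1

As given, the longest chain is Casting→VFX→ColorGrade = 6+1+12 = 19, so the finish is 19 days.
Since ColorGrade is critical, the +1 change carries straight to that chain (now 20 days).
That remains the longest chain; total 20 days.
Change in finish: 20 − 19 = +1 days.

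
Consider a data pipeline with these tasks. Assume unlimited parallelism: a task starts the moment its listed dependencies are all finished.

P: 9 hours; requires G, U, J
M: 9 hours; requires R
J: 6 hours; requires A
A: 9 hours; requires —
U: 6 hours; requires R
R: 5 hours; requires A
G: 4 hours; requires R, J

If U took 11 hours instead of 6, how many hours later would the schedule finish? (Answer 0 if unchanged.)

5

Critical path before the change: A→R→U→P = 9+5+6+9 = 29 giving 29 hours.
U lies on that path, so at 11 hours the path becomes 34 hours.
No other chain overtakes it, so the finish is 34 hours.
Change in finish: 34 − 29 = +5 hours.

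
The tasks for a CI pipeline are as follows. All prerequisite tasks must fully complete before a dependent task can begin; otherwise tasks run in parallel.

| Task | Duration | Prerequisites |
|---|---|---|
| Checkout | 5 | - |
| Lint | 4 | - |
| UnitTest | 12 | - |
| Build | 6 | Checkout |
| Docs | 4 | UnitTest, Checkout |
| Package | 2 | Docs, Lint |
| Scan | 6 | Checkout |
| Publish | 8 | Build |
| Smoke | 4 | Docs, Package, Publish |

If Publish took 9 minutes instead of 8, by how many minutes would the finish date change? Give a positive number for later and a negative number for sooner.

1

As given, the longest chain is Checkout→Build→Publish→Smoke = 5+6+8+4 = 23, so the finish is 23 minutes.
Publish is on the critical path; changing it to 9 makes that path 24 minutes.
That remains the longest chain; total 24 minutes.
Change in finish: 24 − 23 = +1 minutes.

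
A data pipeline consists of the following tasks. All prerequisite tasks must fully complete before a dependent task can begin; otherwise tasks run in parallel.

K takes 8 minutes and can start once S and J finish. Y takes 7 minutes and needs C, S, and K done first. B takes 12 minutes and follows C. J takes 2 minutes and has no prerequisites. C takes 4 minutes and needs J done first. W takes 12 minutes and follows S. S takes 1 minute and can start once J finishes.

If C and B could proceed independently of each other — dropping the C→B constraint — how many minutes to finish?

18

Original critical path: J→C→B = 2+4+12 = 18 ⇒ 18 minutes.
Without C→B, B's earliest start moves from 6 to 0.
After: J→S→K→Y = 2+1+8+7 = 18 → 18 minutes.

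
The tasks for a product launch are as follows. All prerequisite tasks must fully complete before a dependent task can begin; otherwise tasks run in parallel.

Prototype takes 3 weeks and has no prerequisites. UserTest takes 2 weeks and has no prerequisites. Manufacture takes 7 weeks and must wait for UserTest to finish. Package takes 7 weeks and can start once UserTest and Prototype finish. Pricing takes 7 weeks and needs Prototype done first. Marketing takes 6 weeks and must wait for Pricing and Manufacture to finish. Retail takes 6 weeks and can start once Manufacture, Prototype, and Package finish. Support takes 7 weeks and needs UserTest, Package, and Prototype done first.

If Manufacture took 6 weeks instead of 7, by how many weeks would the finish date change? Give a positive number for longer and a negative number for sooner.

Critical path before the change: Prototype→Package→Support = 3+7+7 = 17 giving 17 weeks.
The longest path through Manufacture is only 15 weeks, so Manufacture has float 2.
No other chain overtakes it, so the finish is 17 weeks.
Change in finish: 17 − 17 = +0 weeks.

0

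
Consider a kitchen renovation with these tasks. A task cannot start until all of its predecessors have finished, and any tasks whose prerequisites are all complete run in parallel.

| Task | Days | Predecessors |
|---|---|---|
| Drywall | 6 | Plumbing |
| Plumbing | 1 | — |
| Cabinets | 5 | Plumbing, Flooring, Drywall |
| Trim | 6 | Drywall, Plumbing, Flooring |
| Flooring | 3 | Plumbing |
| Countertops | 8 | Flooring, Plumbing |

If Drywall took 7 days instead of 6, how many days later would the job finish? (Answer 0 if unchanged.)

As given, the longest chain is Plumbing→Drywall→Trim = 1+6+6 = 13, so the finish is 13 days.
Drywall is on the critical path; changing it to 7 makes that path 14 days.
That remains the longest chain; total 14 days.
Change in finish: 14 − 13 = +1 days.

1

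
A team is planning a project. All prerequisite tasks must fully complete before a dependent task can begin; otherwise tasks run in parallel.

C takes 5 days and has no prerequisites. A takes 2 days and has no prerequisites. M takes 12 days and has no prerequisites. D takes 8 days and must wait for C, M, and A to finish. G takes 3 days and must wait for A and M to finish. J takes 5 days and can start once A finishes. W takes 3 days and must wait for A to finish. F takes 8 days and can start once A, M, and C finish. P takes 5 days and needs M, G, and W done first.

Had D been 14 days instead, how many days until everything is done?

As given, the longest chain is M→D = 12+8 = 20, so the finish is 20 days.
D is on the critical path; changing it to 14 makes that path 26 days.
The critical path is still M→D; finish is now 26 days.

26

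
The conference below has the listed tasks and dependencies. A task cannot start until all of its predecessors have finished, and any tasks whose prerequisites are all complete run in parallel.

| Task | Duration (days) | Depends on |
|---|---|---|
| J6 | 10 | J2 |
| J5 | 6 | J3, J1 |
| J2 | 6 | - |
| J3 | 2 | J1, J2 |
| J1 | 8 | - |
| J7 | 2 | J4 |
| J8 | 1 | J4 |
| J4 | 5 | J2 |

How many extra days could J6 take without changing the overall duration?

The longest chain is J1→J3→J5 = 8+2+6 = 16; overall finish 16 days.
Longest path through J6: 16 days (earliest finish 16, latest finish 16).
Float = 16 − 16 = 0.

0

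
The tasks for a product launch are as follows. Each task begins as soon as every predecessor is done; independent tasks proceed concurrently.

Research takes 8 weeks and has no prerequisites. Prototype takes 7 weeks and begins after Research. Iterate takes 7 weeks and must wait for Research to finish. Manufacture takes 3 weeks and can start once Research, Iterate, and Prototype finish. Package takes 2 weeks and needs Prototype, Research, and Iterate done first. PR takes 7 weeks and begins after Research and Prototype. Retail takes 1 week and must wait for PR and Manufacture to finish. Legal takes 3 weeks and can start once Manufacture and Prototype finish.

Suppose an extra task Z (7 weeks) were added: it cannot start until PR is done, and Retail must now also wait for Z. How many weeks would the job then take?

Originally the job takes 23 weeks.
With Z inserted, Retail now waits for max(PR, Manufacture, Z).
New critical path: Research→Prototype→PR→Z→Retail = 8+7+7+7+1 = 30 ⇒ 30 weeks.

30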